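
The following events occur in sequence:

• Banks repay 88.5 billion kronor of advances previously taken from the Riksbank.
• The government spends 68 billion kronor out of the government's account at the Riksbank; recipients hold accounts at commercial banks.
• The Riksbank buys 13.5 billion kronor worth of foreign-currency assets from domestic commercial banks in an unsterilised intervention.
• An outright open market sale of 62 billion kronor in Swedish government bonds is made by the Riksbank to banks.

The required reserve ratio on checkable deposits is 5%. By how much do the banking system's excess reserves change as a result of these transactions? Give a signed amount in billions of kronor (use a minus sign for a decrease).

-72.4 billion

Discount-window repayment 88.5 billion kronor: reserves −88.5B, deposits 0.
Government spending 68 billion kronor: reserves +68B, deposits +68B.
FX purchase 13.5 billion kronor: reserves +13.5B, deposits 0.
OMO sale (to banks) 62 billion kronor: reserves −62B, deposits 0.
Totals: Δreserves = −69B, Δdeposits = +68B.
Δrequired reserves = 5% × +68B = +3.4B.
Δexcess reserves = Δreserves − Δrequired = −69B − (+3.4B) = -72.4 billion.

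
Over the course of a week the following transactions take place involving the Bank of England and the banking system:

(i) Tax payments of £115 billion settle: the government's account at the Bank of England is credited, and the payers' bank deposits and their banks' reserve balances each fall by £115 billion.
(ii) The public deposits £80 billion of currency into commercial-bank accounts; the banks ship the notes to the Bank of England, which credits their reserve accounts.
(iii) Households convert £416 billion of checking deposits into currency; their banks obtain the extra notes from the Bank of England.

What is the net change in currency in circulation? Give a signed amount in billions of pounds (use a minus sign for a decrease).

+£336 billion

Bank of England balance sheet:
  Assets:      no change
  Liabilities: Bank reserves −£451B, Currency in circulation +£336B, Government deposits +£115B
So the change in currency in circulation is +£336 billion.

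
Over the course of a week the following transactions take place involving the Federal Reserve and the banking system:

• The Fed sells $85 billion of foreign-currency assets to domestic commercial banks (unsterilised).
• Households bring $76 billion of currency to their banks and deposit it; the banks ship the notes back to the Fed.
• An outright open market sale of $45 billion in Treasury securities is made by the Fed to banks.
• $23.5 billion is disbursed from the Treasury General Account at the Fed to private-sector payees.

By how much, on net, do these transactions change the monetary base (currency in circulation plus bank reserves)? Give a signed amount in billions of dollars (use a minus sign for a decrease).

Fed balance sheet:
  Assets:      Securities −$45B, Foreign assets −$85B
  Liabilities: Bank reserves −$30.5B, Currency in circulation −$76B, Government deposits −$23.5B
Commercial banking system:
  Assets:      Reserves at CB −$30.5B, Securities +$45B, Foreign assets +$85B
  Liabilities: Checkable deposits +$99.5B
Monetary base = currency + reserves: −$76B + (−$30.5B) = -$106.5 billion.

-$106.5 billion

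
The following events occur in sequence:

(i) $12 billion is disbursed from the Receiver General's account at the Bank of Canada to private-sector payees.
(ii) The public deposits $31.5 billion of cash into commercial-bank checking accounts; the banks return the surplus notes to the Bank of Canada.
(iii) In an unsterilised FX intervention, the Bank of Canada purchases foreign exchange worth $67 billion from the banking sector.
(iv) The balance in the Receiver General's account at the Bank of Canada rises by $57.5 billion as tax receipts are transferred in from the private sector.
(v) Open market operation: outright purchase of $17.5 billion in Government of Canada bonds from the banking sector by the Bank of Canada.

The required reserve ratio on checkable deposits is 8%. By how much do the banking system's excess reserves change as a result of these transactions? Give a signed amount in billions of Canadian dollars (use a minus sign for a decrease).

Government spending $12 billion: reserves +$12B, deposits +$12B.
Currency deposit $31.5 billion: reserves +$31.5B, deposits +$31.5B.
FX purchase $67 billion: reserves +$67B, deposits 0.
Government account inflow $57.5 billion: reserves −$57.5B, deposits −$57.5B.
OMO purchase (from banks) $17.5 billion: reserves +$17.5B, deposits 0.
Totals: Δreserves = +$70.5B, Δdeposits = −$14B.
Δrequired reserves = 8% × −$14B = −$1.12B.
Δexcess reserves = Δreserves − Δrequired = +$70.5B − (−$1.12B) = +$71.62 billion.

+$71.62 billion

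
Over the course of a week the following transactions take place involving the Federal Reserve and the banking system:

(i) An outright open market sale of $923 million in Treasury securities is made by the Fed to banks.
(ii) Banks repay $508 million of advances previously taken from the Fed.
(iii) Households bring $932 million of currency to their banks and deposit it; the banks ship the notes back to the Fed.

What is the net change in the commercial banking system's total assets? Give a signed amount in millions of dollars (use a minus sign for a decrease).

+$424 million

Fed balance sheet:
  Assets:      Securities −$923M, Loans to banks −$508M
  Liabilities: Bank reserves −$499M, Currency in circulation −$932M
Commercial banking system:
  Assets:      Reserves at CB −$499M, Securities +$923M
  Liabilities: Checkable deposits +$932M, Borrowings from CB −$508M
Change in total bank assets = +$424 million.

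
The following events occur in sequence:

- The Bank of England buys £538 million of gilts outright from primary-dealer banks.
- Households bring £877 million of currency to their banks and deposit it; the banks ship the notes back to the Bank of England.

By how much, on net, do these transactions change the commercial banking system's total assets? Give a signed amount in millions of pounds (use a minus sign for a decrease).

Bank of England balance sheet:
  Assets:      Securities +£538M
  Liabilities: Bank reserves +£1415M, Currency in circulation −£877M
Commercial banking system:
  Assets:      Reserves at CB +£1415M, Securities −£538M
  Liabilities: Checkable deposits +£877M
Change in total bank assets = +£877 million.

+£877 million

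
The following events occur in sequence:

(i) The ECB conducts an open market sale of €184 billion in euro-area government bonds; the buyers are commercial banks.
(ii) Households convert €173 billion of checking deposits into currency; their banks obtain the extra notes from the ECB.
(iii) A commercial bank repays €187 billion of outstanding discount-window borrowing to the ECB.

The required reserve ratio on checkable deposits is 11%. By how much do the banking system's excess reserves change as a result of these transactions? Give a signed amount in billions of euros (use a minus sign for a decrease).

OMO sale (to banks) €184 billion: reserves −€184B, deposits 0.
Currency withdrawal €173 billion: reserves −€173B, deposits −€173B.
Discount-window repayment €187 billion: reserves −€187B, deposits 0.
Totals: Δreserves = −€544B, Δdeposits = −€173B.
Δrequired reserves = 11% × −€173B = −€19.03B.
Δexcess reserves = Δreserves − Δrequired = −€544B − (−€19.03B) = -€524.97 billion.

-€524.97 billion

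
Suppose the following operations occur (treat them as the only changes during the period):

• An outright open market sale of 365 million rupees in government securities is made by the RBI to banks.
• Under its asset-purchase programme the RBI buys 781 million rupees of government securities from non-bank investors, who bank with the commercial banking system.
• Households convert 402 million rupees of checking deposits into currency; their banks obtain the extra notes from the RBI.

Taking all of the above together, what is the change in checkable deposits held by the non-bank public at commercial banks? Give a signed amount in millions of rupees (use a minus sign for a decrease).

RBI balance sheet:
  Assets:      Securities +416M
  Liabilities: Bank reserves +14M, Currency in circulation +402M
Commercial banking system:
  Assets:      Reserves at CB +14M, Securities +365M
  Liabilities: Checkable deposits +379M
So the change in checkable deposits held by the non-bank public at commercial banks is +379 million.

+379 million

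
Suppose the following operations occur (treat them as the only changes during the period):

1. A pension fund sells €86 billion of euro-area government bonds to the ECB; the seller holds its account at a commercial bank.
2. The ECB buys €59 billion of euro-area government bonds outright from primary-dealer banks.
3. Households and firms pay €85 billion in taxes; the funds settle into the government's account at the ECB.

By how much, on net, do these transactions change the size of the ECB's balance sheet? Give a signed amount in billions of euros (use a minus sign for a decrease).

Asset purchase (from non-banks) €86 billion: an ECB asset is acquired → +€86B.
OMO purchase (from banks) €59 billion: an ECB asset is acquired → +€59B.
Government account inflow €85 billion: only the composition of liabilities changes → 0.
Net: 86 + 59 + 0 = +€145 billion.

+€145 billion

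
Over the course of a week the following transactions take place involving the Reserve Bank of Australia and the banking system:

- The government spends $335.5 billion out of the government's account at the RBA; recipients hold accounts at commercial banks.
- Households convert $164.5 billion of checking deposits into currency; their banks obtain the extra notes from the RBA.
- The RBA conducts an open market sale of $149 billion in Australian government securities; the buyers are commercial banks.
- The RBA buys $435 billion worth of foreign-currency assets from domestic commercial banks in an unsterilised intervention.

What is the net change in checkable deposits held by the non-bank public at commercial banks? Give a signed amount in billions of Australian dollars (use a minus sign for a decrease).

RBA balance sheet:
  Assets:      Securities −$149B, Foreign assets +$435B
  Liabilities: Bank reserves +$457B, Currency in circulation +$164.5B, Government deposits −$335.5B
Commercial banking system:
  Assets:      Reserves at CB +$457B, Securities +$149B, Foreign assets −$435B
  Liabilities: Checkable deposits +$171B
So the change in checkable deposits held by the non-bank public at commercial banks is +$171 billion.

+$171 billion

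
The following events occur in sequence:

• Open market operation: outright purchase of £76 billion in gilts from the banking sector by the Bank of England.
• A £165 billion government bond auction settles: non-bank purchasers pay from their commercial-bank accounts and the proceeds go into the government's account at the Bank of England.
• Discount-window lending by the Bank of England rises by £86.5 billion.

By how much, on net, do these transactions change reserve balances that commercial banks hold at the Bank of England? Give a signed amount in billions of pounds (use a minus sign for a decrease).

Bank of England balance sheet:
  Assets:      Securities +£76B, Loans to banks +£86.5B
  Liabilities: Bank reserves −£2.5B, Government deposits +£165B
Commercial banking system:
  Assets:      Reserves at CB −£2.5B, Securities −£76B
  Liabilities: Checkable deposits −£165B, Borrowings from CB +£86.5B
So the change in reserve balances that commercial banks hold at the Bank of England is -£2.5 billion.

-£2.5 billion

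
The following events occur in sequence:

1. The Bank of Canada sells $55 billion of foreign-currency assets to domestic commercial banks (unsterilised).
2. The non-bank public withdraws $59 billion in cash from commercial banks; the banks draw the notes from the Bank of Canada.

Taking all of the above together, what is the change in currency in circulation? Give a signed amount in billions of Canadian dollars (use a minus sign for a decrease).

FX sale $55 billion: no currency enters or leaves circulation → 0.
Currency withdrawal $59 billion: notes leave the central bank → +$59B.
Net: 0 + 59 = +$59 billion.

+$59 billion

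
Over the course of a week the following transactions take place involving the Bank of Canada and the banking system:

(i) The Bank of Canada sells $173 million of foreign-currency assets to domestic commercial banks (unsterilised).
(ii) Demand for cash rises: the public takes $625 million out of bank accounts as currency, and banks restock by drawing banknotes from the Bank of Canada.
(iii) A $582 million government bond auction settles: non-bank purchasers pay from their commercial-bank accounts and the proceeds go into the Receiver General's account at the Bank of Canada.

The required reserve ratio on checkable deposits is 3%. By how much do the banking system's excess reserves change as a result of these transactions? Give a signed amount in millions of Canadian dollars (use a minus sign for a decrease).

-$1343.79 million

FX sale $173 million: reserves −$173M, deposits 0.
Currency withdrawal $625 million: reserves −$625M, deposits −$625M.
Government account inflow $582 million: reserves −$582M, deposits −$582M.
Totals: Δreserves = −$1380M, Δdeposits = −$1207M.
Δrequired reserves = 3% × −$1207M = −$36.21M.
Δexcess reserves = Δreserves − Δrequired = −$1380M − (−$36.21M) = -$1343.79 million.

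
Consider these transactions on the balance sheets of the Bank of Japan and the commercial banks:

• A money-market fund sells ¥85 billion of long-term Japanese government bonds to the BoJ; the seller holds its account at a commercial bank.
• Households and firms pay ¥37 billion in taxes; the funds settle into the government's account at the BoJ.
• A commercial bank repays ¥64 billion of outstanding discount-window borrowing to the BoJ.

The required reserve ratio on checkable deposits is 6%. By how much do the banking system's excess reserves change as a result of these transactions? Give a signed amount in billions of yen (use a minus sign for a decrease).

-¥18.88 billion

Asset purchase (from non-banks) ¥85 billion: reserves +¥85B, deposits +¥85B.
Government account inflow ¥37 billion: reserves −¥37B, deposits −¥37B.
Discount-window repayment ¥64 billion: reserves −¥64B, deposits 0.
Totals: Δreserves = −¥16B, Δdeposits = +¥48B.
Δrequired reserves = 6% × +¥48B = +¥2.88B.
Δexcess reserves = Δreserves − Δrequired = −¥16B − (+¥2.88B) = -¥18.88 billion.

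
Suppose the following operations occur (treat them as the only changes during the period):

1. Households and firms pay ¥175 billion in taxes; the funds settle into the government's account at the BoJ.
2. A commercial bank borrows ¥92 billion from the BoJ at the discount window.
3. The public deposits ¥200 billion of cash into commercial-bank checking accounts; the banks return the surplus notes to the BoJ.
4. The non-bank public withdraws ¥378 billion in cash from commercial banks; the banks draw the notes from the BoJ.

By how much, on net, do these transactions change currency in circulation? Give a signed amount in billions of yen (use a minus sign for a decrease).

+¥178 billion

BoJ balance sheet:
  Assets:      Loans to banks +¥92B
  Liabilities: Bank reserves −¥261B, Currency in circulation +¥178B, Government deposits +¥175B
Commercial banking system:
  Assets:      Reserves at CB −¥261B
  Liabilities: Checkable deposits −¥353B, Borrowings from CB +¥92B
So the change in currency in circulation is +¥178 billion.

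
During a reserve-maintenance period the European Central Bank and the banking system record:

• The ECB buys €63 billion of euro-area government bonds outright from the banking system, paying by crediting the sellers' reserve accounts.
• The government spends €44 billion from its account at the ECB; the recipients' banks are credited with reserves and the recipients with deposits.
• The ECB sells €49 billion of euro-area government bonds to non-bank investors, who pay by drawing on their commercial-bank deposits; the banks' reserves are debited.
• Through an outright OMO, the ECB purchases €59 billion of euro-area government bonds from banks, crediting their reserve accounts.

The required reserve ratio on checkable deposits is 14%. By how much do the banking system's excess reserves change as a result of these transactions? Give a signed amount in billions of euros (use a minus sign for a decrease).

+€117.7 billion

OMO purchase (from banks) €63 billion: reserves +€63B, deposits 0.
Government spending €44 billion: reserves +€44B, deposits +€44B.
Asset sale (to non-banks) €49 billion: reserves −€49B, deposits −€49B.
OMO purchase (from banks) €59 billion: reserves +€59B, deposits 0.
Totals: Δreserves = +€117B, Δdeposits = −€5B.
Δrequired reserves = 14% × −€5B = −€0.7B.
Δexcess reserves = Δreserves − Δrequired = +€117B − (−€0.7B) = +€117.7 billion.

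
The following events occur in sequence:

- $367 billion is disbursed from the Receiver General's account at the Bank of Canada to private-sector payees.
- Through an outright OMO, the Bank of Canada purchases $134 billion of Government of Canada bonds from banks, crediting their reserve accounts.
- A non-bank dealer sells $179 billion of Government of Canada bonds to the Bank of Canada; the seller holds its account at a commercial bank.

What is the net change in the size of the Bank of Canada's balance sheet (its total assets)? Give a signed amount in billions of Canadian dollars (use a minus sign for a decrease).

+$313 billion

Government spending $367 billion: only the composition of liabilities changes → 0.
OMO purchase (from banks) $134 billion: a Bank of Canada asset is acquired → +$134B.
Asset purchase (from non-banks) $179 billion: a Bank of Canada asset is acquired → +$179B.
Net: 0 + 134 + 179 = +$313 billion.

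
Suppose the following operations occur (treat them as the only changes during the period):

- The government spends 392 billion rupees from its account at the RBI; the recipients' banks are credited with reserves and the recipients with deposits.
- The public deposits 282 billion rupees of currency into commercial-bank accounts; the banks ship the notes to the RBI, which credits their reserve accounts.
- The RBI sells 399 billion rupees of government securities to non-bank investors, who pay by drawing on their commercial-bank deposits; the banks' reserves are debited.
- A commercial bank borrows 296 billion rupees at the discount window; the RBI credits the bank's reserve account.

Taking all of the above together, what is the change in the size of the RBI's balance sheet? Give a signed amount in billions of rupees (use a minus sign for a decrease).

-103 billion

RBI balance sheet:
  Assets:      Securities −399B, Loans to banks +296B
  Liabilities: Bank reserves +571B, Currency in circulation −282B, Government deposits −392B
Commercial banking system:
  Assets:      Reserves at CB +571B
  Liabilities: Checkable deposits +275B, Borrowings from CB +296B
Change in total RBI assets = -103 billion.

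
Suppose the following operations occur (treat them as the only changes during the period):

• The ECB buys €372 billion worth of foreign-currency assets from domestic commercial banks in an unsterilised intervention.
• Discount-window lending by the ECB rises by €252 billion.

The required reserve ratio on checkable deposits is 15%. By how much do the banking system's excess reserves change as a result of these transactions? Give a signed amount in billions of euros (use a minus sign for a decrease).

FX purchase €372 billion: reserves +€372B, deposits 0.
Discount-window loan €252 billion: reserves +€252B, deposits 0.
Totals: Δreserves = +€624B, Δdeposits = 0.
Δrequired reserves = 15% × 0 = 0.
Δexcess reserves = Δreserves − Δrequired = +€624B − (0) = +€624 billion.

+€624 billion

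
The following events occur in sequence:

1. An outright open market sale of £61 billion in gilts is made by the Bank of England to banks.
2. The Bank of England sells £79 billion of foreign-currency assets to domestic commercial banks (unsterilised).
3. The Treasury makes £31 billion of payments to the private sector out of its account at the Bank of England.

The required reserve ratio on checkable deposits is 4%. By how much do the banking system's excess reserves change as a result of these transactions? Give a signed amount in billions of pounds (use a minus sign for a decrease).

-£110.24 billion

OMO sale (to banks) £61 billion: reserves −£61B, deposits 0.
FX sale £79 billion: reserves −£79B, deposits 0.
Government spending £31 billion: reserves +£31B, deposits +£31B.
Totals: Δreserves = −£109B, Δdeposits = +£31B.
Δrequired reserves = 4% × +£31B = +£1.24B.
Δexcess reserves = Δreserves − Δrequired = −£109B − (+£1.24B) = -£110.24 billion.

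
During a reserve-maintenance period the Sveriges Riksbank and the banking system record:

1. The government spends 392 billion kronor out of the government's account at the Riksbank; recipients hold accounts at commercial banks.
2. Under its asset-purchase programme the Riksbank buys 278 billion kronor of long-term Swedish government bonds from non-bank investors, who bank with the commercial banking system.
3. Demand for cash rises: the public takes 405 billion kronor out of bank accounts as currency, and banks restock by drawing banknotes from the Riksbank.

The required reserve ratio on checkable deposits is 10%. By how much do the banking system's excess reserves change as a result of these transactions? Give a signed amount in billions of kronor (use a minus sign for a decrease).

Government spending 392 billion kronor: reserves +392B, deposits +392B.
Asset purchase (from non-banks) 278 billion kronor: reserves +278B, deposits +278B.
Currency withdrawal 405 billion kronor: reserves −405B, deposits −405B.
Totals: Δreserves = +265B, Δdeposits = +265B.
Δrequired reserves = 10% × +265B = +26.5B.
Δexcess reserves = Δreserves − Δrequired = +265B − (+26.5B) = +238.5 billion.

+238.5 billion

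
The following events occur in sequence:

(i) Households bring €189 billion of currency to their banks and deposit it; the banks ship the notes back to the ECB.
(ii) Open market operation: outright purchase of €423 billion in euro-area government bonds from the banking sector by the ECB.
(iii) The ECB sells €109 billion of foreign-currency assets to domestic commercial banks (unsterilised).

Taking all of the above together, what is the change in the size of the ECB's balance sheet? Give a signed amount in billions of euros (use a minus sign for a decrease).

Currency deposit €189 billion: only the composition of liabilities changes → 0.
OMO purchase (from banks) €423 billion: an ECB asset is acquired → +€423B.
FX sale €109 billion: an ECB asset is shed → −€109B.
Net: 0 + 423 − 109 = +€314 billion.

+€314 billion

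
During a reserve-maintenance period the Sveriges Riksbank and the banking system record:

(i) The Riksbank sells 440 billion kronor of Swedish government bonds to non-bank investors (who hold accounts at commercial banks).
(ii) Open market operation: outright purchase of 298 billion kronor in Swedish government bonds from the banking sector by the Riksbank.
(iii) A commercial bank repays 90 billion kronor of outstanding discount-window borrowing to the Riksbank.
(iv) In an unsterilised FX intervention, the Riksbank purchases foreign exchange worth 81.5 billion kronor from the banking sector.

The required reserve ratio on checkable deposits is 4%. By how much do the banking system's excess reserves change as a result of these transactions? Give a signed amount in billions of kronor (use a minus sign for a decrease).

Asset sale (to non-banks) 440 billion kronor: reserves −440B, deposits −440B.
OMO purchase (from banks) 298 billion kronor: reserves +298B, deposits 0.
Discount-window repayment 90 billion kronor: reserves −90B, deposits 0.
FX purchase 81.5 billion kronor: reserves +81.5B, deposits 0.
Totals: Δreserves = −150.5B, Δdeposits = −440B.
Δrequired reserves = 4% × −440B = −17.6B.
Δexcess reserves = Δreserves − Δrequired = −150.5B − (−17.6B) = -132.9 billion.

-132.9 billion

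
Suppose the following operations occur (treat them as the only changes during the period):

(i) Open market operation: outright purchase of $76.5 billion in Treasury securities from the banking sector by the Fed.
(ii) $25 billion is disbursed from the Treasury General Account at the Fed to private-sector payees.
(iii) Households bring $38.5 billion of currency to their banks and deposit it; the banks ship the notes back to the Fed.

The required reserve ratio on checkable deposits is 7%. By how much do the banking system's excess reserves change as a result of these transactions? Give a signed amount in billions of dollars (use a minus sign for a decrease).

+$135.555 billion

OMO purchase (from banks) $76.5 billion: reserves +$76.5B, deposits 0.
Government spending $25 billion: reserves +$25B, deposits +$25B.
Currency deposit $38.5 billion: reserves +$38.5B, deposits +$38.5B.
Totals: Δreserves = +$140B, Δdeposits = +$63.5B.
Δrequired reserves = 7% × +$63.5B = +$4.445B.
Δexcess reserves = Δreserves − Δrequired = +$140B − (+$4.445B) = +$135.555 billion.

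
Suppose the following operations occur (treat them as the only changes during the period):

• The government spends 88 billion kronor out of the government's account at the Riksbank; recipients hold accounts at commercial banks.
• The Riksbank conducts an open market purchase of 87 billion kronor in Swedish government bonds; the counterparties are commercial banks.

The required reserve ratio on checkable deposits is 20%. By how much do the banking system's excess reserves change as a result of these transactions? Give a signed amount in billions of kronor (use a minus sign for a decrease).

Government spending 88 billion kronor: reserves +88B, deposits +88B.
OMO purchase (from banks) 87 billion kronor: reserves +87B, deposits 0.
Totals: Δreserves = +175B, Δdeposits = +88B.
Δrequired reserves = 20% × +88B = +17.6B.
Δexcess reserves = Δreserves − Δrequired = +175B − (+17.6B) = +157.4 billion.

+157.4 billion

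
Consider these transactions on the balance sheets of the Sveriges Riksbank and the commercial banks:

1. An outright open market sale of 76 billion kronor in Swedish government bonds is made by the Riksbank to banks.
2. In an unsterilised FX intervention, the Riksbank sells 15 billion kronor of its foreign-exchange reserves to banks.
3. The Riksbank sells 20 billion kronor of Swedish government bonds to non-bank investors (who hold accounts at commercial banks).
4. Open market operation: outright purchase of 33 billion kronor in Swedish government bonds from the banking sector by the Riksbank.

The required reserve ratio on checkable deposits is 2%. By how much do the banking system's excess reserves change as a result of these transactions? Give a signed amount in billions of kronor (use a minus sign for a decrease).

OMO sale (to banks) 76 billion kronor: reserves −76B, deposits 0.
FX sale 15 billion kronor: reserves −15B, deposits 0.
Asset sale (to non-banks) 20 billion kronor: reserves −20B, deposits −20B.
OMO purchase (from banks) 33 billion kronor: reserves +33B, deposits 0.
Totals: Δreserves = −78B, Δdeposits = −20B.
Δrequired reserves = 2% × −20B = −0.4B.
Δexcess reserves = Δreserves − Δrequired = −78B − (−0.4B) = -77.6 billion.

-77.6 billion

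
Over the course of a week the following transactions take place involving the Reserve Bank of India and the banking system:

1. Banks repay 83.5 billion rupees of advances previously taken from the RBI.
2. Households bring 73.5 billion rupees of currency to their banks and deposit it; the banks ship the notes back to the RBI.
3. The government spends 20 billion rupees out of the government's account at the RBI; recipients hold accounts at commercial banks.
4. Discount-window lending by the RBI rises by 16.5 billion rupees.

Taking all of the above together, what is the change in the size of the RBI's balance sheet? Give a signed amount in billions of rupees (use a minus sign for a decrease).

RBI balance sheet:
  Assets:      Loans to banks −67B
  Liabilities: Bank reserves +26.5B, Currency in circulation −73.5B, Government deposits −20B
Commercial banking system:
  Assets:      Reserves at CB +26.5B
  Liabilities: Checkable deposits +93.5B, Borrowings from CB −67B
Change in total RBI assets = -67 billion.

-67 billion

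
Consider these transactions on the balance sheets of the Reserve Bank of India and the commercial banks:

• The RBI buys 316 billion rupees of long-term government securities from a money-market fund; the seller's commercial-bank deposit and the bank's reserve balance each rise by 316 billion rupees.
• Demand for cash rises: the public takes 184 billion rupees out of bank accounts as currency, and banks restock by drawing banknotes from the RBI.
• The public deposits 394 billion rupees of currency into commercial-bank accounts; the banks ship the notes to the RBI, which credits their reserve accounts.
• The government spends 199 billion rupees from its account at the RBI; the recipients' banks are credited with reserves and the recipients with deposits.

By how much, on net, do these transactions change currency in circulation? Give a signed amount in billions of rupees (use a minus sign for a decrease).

-210 billion

RBI balance sheet:
  Assets:      Securities +316B
  Liabilities: Bank reserves +725B, Currency in circulation −210B, Government deposits −199B
Commercial banking system:
  Assets:      Reserves at CB +725B
  Liabilities: Checkable deposits +725B
So the change in currency in circulation is -210 billion.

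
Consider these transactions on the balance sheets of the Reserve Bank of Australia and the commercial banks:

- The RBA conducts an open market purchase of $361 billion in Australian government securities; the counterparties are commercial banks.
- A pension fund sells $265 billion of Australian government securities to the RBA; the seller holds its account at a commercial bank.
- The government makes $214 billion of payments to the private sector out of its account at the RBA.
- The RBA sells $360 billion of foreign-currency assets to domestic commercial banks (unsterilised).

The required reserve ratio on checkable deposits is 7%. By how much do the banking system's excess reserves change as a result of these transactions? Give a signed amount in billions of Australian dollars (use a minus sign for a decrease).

+$446.47 billion

OMO purchase (from banks) $361 billion: reserves +$361B, deposits 0.
Asset purchase (from non-banks) $265 billion: reserves +$265B, deposits +$265B.
Government spending $214 billion: reserves +$214B, deposits +$214B.
FX sale $360 billion: reserves −$360B, deposits 0.
Totals: Δreserves = +$480B, Δdeposits = +$479B.
Δrequired reserves = 7% × +$479B = +$33.53B.
Δexcess reserves = Δreserves − Δrequired = +$480B − (+$33.53B) = +$446.47 billion.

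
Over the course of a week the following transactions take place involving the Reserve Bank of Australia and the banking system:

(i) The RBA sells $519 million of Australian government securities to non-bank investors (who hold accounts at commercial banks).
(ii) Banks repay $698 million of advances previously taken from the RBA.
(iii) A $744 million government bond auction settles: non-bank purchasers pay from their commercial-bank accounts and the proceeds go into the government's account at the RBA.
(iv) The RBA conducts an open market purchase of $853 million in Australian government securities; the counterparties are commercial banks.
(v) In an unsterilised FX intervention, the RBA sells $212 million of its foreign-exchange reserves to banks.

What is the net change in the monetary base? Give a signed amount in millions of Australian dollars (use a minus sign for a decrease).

RBA balance sheet:
  Assets:      Securities +$334M, Loans to banks −$698M, Foreign assets −$212M
  Liabilities: Bank reserves −$1320M, Government deposits +$744M
Commercial banking system:
  Assets:      Reserves at CB −$1320M, Securities −$853M, Foreign assets +$212M
  Liabilities: Checkable deposits −$1263M, Borrowings from CB −$698M
Monetary base = currency + reserves: 0 + (−$1320M) = -$1320 million.

-$1320 million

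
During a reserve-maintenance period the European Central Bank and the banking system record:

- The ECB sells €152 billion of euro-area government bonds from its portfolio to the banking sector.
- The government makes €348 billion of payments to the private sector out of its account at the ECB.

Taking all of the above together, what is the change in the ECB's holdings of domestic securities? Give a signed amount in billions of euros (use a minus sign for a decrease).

ECB balance sheet:
  Assets:      Securities −€152B
  Liabilities: Bank reserves +€196B, Government deposits −€348B
So the change in the ECB's holdings of domestic securities is -€152 billion.

-€152 billion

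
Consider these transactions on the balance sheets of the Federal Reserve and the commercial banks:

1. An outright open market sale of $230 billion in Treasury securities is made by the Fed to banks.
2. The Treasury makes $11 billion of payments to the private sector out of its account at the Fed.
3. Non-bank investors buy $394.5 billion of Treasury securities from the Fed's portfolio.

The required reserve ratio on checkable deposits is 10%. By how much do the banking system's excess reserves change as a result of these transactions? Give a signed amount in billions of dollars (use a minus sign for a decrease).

OMO sale (to banks) $230 billion: reserves −$230B, deposits 0.
Government spending $11 billion: reserves +$11B, deposits +$11B.
Asset sale (to non-banks) $394.5 billion: reserves −$394.5B, deposits −$394.5B.
Totals: Δreserves = −$613.5B, Δdeposits = −$383.5B.
Δrequired reserves = 10% × −$383.5B = −$38.35B.
Δexcess reserves = Δreserves − Δrequired = −$613.5B − (−$38.35B) = -$575.15 billion.

-$575.15 billion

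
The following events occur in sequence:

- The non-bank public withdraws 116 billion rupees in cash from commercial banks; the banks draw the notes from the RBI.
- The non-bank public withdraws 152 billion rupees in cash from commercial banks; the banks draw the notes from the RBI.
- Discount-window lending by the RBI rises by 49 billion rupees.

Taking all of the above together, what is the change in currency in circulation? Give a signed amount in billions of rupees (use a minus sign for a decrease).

+268 billion

Currency withdrawal 116 billion rupees: notes leave the central bank → +116B.
Currency withdrawal 152 billion rupees: notes leave the central bank → +152B.
Discount-window loan 49 billion rupees: no currency enters or leaves circulation → 0.
Net: 116 + 152 + 0 = +268 billion.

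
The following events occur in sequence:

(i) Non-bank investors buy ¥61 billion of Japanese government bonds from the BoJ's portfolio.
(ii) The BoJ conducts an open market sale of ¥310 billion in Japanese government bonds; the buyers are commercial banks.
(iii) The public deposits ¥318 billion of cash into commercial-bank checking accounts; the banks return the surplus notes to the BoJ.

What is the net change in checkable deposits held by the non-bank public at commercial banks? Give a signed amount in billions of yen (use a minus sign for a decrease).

+¥257 billion

Asset sale (to non-banks) ¥61 billion: non-bank counterparties' bank balances fall → −¥61B.
OMO sale (to banks) ¥310 billion: the counterparty is a bank, so public deposits are unchanged → 0.
Currency deposit ¥318 billion: non-bank counterparties' bank balances rise → +¥318B.
Net: −61 + 0 + 318 = +¥257 billion.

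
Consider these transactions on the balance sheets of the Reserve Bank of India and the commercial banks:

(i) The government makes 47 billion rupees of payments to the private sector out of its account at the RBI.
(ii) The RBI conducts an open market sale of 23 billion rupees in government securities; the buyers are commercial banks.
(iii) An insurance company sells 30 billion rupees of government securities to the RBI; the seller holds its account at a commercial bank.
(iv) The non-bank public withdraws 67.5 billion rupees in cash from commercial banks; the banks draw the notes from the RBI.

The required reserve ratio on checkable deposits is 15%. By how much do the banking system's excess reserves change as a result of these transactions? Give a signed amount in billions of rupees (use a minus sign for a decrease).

-14.925 billion

Government spending 47 billion rupees: reserves +47B, deposits +47B.
OMO sale (to banks) 23 billion rupees: reserves −23B, deposits 0.
Asset purchase (from non-banks) 30 billion rupees: reserves +30B, deposits +30B.
Currency withdrawal 67.5 billion rupees: reserves −67.5B, deposits −67.5B.
Totals: Δreserves = −13.5B, Δdeposits = +9.5B.
Δrequired reserves = 15% × +9.5B = +1.425B.
Δexcess reserves = Δreserves − Δrequired = −13.5B − (+1.425B) = -14.925 billion.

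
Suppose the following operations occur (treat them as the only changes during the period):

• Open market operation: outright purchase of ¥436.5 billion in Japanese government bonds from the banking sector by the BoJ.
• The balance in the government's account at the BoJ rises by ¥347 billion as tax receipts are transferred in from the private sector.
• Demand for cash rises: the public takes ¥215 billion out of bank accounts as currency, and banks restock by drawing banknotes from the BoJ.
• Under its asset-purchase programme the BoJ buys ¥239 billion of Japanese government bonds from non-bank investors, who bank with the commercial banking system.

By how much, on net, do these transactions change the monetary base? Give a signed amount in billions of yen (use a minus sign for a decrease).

BoJ balance sheet:
  Assets:      Securities +¥675.5B
  Liabilities: Bank reserves +¥113.5B, Currency in circulation +¥215B, Government deposits +¥347B
Commercial banking system:
  Assets:      Reserves at CB +¥113.5B, Securities −¥436.5B
  Liabilities: Checkable deposits −¥323B
Monetary base = currency + reserves: +¥215B + (+¥113.5B) = +¥328.5 billion.

+¥328.5 billion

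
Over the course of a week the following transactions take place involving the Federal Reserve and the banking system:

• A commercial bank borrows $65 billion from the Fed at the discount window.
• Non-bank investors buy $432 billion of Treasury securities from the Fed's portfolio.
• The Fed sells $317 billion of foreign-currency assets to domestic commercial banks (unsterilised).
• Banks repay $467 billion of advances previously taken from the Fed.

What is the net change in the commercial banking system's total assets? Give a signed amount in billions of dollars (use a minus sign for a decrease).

-$834 billion

Discount-window loan $65 billion: bank balance sheets expand → +$65B.
Asset sale (to non-banks) $432 billion: bank balance sheets shrink → −$432B.
FX sale $317 billion: just an asset swap on bank balance sheets → 0.
Discount-window repayment $467 billion: bank balance sheets shrink → −$467B.
Net: 65 − 432 + 0 − 467 = -$834 billion.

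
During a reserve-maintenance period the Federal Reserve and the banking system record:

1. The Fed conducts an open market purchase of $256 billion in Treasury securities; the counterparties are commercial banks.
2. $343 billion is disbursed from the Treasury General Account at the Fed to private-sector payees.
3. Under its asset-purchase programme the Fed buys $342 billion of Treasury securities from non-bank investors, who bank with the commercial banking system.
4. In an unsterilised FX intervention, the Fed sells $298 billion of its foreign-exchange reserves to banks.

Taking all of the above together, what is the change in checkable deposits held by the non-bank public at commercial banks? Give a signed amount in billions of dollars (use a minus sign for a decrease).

+$685 billion

OMO purchase (from banks) $256 billion: the counterparty is a bank, so public deposits are unchanged → 0.
Government spending $343 billion: non-bank counterparties' bank balances rise → +$343B.
Asset purchase (from non-banks) $342 billion: non-bank counterparties' bank balances rise → +$342B.
FX sale $298 billion: the counterparty is a bank, so public deposits are unchanged → 0.
Net: 0 + 343 + 342 + 0 = +$685 billion.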